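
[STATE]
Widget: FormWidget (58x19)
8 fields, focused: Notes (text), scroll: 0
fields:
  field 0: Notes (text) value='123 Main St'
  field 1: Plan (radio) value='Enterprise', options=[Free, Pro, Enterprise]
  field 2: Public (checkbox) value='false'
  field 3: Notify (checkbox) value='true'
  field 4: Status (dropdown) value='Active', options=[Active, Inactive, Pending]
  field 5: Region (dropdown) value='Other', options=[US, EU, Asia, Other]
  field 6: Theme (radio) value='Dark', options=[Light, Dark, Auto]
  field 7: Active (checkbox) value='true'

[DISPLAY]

> Notes:      [123 Main St                               ]
  Plan:       ( ) Free  ( ) Pro  (●) Enterprise           
  Public:     [ ]                                         
  Notify:     [x]                                         
  Status:     [Active                                   ▼]
  Region:     [Other                                    ▼]
  Theme:      ( ) Light  (●) Dark  ( ) Auto               
  Active:     [x]                                         
                                                          
                                                          
                                                          
                                                          
                                                          
                                                          
                                                          
                                                          
                                                          
                                                          
                                                          


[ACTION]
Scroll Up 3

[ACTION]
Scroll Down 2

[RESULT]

  Public:     [ ]                                         
  Notify:     [x]                                         
  Status:     [Active                                   ▼]
  Region:     [Other                                    ▼]
  Theme:      ( ) Light  (●) Dark  ( ) Auto               
  Active:     [x]                                         
                                                          
                                                          
                                                          
                                                          
                                                          
                                                          
                                                          
                                                          
                                                          
                                                          
                                                          
                                                          
                                                          


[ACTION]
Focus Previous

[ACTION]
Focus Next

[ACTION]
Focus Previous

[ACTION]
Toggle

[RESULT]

  Public:     [ ]                                         
  Notify:     [x]                                         
  Status:     [Active                                   ▼]
  Region:     [Other                                    ▼]
  Theme:      ( ) Light  (●) Dark  ( ) Auto               
> Active:     [ ]                                         
                                                          
                                                          
                                                          
                                                          
                                                          
                                                          
                                                          
                                                          
                                                          
                                                          
                                                          
                                                          
                                                          


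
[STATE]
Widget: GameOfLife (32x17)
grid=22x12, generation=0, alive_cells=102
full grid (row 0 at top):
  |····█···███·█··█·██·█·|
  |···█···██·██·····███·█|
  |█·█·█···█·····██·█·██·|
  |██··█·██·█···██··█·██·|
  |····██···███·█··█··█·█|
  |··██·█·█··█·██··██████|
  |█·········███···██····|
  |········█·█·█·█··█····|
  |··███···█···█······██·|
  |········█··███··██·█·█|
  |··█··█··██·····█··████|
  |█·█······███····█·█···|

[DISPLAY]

Gen: 0                          
····█···███·█··█·██·█·          
···█···██·██·····███·█          
█·█·█···█·····██·█·██·          
██··█·██·█···██··█·██·          
····██···███·█··█··█·█          
··██·█·█··█·██··██████          
█·········███···██····          
········█·█·█·█··█····          
··███···█···█······██·          
········█··███··██·█·█          
··█··█··██·····█··████          
█·█······███····█·█···          
                                
                                
                                
                                


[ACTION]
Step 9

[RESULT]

Gen: 9                          
············██········          
···········██·█·······          
···········██···█·····          
··██·······███··██·██·          
·██·█······█████···██·          
·██······███·██···███·          
···············█·█····          
···█············██····          
·██████·········█·····          
██████·█·········█·█··          
█·█···██········█···██          
················██····          
                                
                                
                                
                                


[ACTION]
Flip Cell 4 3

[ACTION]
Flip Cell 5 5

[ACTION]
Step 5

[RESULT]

Gen: 14                         
···········██·········          
···········██·········          
···················██·          
···█·█···········██··█          
··█··█····███····██·██          
··█··█···█···█··█·█·██          
·█···█····██·█··███·█·          
··█·█······██··█···█··          
···█··········█···██··          
··············█·█·██··          
··············█····█··          
·················███··          
                                
                                
                                
                                


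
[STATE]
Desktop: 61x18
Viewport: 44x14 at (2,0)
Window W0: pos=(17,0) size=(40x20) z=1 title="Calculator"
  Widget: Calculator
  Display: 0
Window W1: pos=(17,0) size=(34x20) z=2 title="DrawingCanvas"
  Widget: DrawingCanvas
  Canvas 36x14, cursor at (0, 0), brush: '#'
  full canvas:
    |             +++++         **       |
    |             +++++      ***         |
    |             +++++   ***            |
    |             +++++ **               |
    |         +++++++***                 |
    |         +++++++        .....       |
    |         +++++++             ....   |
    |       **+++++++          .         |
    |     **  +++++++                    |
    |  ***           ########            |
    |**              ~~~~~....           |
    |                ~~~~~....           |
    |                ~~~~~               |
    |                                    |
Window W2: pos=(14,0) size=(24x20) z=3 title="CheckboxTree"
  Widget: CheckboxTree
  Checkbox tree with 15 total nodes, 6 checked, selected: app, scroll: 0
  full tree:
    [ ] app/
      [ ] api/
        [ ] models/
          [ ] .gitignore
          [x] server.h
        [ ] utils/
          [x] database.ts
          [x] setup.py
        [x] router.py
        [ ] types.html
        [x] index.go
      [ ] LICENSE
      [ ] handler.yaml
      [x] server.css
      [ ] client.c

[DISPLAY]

            ┏━━━━━━━━━━━━━━━━━━━━━━┓━━━━━━━━
            ┃ CheckboxTree         ┃        
            ┠──────────────────────┨────────
            ┃>[-] app/             ┃       *
            ┃   [-] api/           ┃    *** 
            ┃     [-] models/      ┃ ***    
            ┃       [ ] .gitignore ┃*       
            ┃       [x] server.h   ┃        
            ┃     [x] utils/       ┃    ....
            ┃       [x] database.ts┃        
            ┃       [x] setup.py   ┃      . 
            ┃     [x] router.py    ┃        
            ┃     [ ] types.html   ┃####    
            ┃     [x] index.go     ┃~....   


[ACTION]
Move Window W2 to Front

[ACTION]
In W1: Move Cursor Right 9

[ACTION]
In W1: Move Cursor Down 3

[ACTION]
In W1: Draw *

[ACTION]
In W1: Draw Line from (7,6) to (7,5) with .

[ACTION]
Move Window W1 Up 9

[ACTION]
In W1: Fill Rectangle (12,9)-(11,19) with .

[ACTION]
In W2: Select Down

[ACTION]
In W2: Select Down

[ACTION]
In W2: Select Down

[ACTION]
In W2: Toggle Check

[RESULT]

            ┏━━━━━━━━━━━━━━━━━━━━━━┓━━━━━━━━
            ┃ CheckboxTree         ┃        
            ┠──────────────────────┨────────
            ┃ [-] app/             ┃       *
            ┃   [-] api/           ┃    *** 
            ┃     [x] models/      ┃ ***    
            ┃>      [x] .gitignore ┃*       
            ┃       [x] server.h   ┃        
            ┃     [x] utils/       ┃    ....
            ┃       [x] database.ts┃        
            ┃       [x] setup.py   ┃      . 
            ┃     [x] router.py    ┃        
            ┃     [ ] types.html   ┃####    
            ┃     [x] index.go     ┃~....   


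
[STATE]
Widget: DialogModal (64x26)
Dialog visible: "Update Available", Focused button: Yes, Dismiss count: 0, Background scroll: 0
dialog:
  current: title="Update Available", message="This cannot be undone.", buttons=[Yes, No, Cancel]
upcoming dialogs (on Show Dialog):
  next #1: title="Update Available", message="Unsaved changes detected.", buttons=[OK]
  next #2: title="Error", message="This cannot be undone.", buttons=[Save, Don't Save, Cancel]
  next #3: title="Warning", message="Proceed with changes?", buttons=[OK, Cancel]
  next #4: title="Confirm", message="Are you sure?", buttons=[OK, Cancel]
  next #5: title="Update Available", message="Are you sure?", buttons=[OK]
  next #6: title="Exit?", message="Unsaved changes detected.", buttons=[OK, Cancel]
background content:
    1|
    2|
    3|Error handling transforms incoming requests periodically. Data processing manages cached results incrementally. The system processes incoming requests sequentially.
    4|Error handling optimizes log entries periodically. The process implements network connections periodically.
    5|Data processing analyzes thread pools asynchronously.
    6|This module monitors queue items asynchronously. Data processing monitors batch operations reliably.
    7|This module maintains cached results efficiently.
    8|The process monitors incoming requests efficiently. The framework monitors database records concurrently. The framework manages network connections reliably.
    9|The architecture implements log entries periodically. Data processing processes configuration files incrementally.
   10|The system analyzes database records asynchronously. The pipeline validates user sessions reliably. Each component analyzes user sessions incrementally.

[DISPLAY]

                                                                
                                                                
Error handling transforms incoming requests periodically. Data p
Error handling optimizes log entries periodically. The process i
Data processing analyzes thread pools asynchronously.           
This module monitors queue items asynchronously. Data processing
This module maintains cached results efficiently.               
The process monitors incoming requests efficiently. The framewor
The architecture implements log entries periodically. Data proce
The system analyzes database records asynchronously. The pipelin
                   ┌────────────────────────┐                   
                   │    Update Available    │                   
                   │ This cannot be undone. │                   
                   │  [Yes]  No   Cancel    │                   
                   └────────────────────────┘                   
                                                                
                                                                
                                                                
                                                                
                                                                
                                                                
                                                                
                                                                
                                                                
                                                                
                                                                


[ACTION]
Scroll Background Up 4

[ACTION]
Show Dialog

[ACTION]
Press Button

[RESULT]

                                                                
                                                                
Error handling transforms incoming requests periodically. Data p
Error handling optimizes log entries periodically. The process i
Data processing analyzes thread pools asynchronously.           
This module monitors queue items asynchronously. Data processing
This module maintains cached results efficiently.               
The process monitors incoming requests efficiently. The framewor
The architecture implements log entries periodically. Data proce
The system analyzes database records asynchronously. The pipelin
                                                                
                                                                
                                                                
                                                                
                                                                
                                                                
                                                                
                                                                
                                                                
                                                                
                                                                
                                                                
                                                                
                                                                
                                                                
                                                                


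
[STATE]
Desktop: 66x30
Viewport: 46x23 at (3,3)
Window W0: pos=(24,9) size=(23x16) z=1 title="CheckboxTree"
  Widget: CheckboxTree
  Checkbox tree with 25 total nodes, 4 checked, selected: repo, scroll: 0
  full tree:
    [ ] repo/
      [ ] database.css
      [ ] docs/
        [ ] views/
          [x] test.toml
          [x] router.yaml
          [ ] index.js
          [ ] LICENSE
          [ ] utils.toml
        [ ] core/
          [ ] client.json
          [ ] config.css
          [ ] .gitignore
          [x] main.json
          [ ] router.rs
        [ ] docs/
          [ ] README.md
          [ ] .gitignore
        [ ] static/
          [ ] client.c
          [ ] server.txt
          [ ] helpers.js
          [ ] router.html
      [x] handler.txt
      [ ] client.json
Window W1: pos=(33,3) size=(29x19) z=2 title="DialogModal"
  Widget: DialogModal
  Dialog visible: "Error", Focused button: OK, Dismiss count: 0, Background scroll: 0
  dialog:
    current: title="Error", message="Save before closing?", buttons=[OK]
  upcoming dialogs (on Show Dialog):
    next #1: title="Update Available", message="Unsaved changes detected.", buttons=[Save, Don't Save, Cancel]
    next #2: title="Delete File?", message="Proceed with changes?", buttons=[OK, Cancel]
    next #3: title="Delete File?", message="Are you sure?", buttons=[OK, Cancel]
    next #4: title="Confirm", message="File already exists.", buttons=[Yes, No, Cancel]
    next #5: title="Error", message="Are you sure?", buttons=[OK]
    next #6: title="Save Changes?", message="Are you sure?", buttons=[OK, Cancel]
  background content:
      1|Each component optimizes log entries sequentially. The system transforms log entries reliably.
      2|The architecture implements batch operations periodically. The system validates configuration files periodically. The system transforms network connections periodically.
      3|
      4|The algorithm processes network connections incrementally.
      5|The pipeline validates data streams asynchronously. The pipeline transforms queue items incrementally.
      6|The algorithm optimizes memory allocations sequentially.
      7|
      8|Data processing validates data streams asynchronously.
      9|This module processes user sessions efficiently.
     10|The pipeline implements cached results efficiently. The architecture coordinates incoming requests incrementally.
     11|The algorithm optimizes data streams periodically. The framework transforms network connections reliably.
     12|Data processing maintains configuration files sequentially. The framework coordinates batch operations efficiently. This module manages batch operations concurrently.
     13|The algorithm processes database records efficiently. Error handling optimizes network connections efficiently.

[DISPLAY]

                              ┏━━━━━━━━━━━━━━━
                              ┃ DialogModal   
                              ┠───────────────
                              ┃Each component 
                              ┃The architectur
                              ┃               
                     ┏━━━━━━━━┃The algorithm p
                     ┃ Checkbo┃The pipeline va
                     ┠────────┃Th┌────────────
                     ┃>[-] rep┃  │        Erro
                     ┃   [ ] d┃Da│ Save before
                     ┃   [-] d┃Th│         [OK
                     ┃     [-]┃Th└────────────
                     ┃       [┃The algorithm o
                     ┃       [┃Data processing
                     ┃       [┃The algorithm p
                     ┃       [┃               
                     ┃       [┃               
                     ┃     [-]┗━━━━━━━━━━━━━━━
                     ┃       [ ] client.jso┃  
                     ┃       [ ] config.css┃  
                     ┗━━━━━━━━━━━━━━━━━━━━━┛  
                                              


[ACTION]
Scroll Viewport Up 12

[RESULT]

                                              
                                              
                                              
                              ┏━━━━━━━━━━━━━━━
                              ┃ DialogModal   
                              ┠───────────────
                              ┃Each component 
                              ┃The architectur
                              ┃               
                     ┏━━━━━━━━┃The algorithm p
                     ┃ Checkbo┃The pipeline va
                     ┠────────┃Th┌────────────
                     ┃>[-] rep┃  │        Erro
                     ┃   [ ] d┃Da│ Save before
                     ┃   [-] d┃Th│         [OK
                     ┃     [-]┃Th└────────────
                     ┃       [┃The algorithm o
                     ┃       [┃Data processing
                     ┃       [┃The algorithm p
                     ┃       [┃               
                     ┃       [┃               
                     ┃     [-]┗━━━━━━━━━━━━━━━
                     ┃       [ ] client.jso┃  


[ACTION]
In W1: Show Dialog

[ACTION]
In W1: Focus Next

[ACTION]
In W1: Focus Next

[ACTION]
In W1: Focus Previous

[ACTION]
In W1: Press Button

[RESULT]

                                              
                                              
                                              
                              ┏━━━━━━━━━━━━━━━
                              ┃ DialogModal   
                              ┠───────────────
                              ┃Each component 
                              ┃The architectur
                              ┃               
                     ┏━━━━━━━━┃The algorithm p
                     ┃ Checkbo┃The pipeline va
                     ┠────────┃The algorithm o
                     ┃>[-] rep┃               
                     ┃   [ ] d┃Data processing
                     ┃   [-] d┃This module pro
                     ┃     [-]┃The pipeline im
                     ┃       [┃The algorithm o
                     ┃       [┃Data processing
                     ┃       [┃The algorithm p
                     ┃       [┃               
                     ┃       [┃               
                     ┃     [-]┗━━━━━━━━━━━━━━━
                     ┃       [ ] client.jso┃  


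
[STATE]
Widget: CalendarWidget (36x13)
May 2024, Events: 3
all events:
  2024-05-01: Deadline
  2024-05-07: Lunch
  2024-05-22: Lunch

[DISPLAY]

              May 2024              
Mo Tu We Th Fr Sa Su                
       1*  2  3  4  5               
 6  7*  8  9 10 11 12               
13 14 15 16 17 18 19                
20 21 22* 23 24 25 26               
27 28 29 30 31                      
                                    
                                    
                                    
                                    
                                    
                                    


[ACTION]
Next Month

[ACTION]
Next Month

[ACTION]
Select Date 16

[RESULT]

             July 2024              
Mo Tu We Th Fr Sa Su                
 1  2  3  4  5  6  7                
 8  9 10 11 12 13 14                
15 [16] 17 18 19 20 21              
22 23 24 25 26 27 28                
29 30 31                            
                                    
                                    
                                    
                                    
                                    
                                    


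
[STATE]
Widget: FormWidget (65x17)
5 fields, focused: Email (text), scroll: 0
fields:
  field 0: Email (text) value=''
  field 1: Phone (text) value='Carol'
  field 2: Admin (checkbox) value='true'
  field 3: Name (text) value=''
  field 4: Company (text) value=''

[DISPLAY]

> Email:      [                                                 ]
  Phone:      [Carol                                            ]
  Admin:      [x]                                                
  Name:       [                                                 ]
  Company:    [                                                 ]
                                                                 
                                                                 
                                                                 
                                                                 
                                                                 
                                                                 
                                                                 
                                                                 
                                                                 
                                                                 
                                                                 
                                                                 


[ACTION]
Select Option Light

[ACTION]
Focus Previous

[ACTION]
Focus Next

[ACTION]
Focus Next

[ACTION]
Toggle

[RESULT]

  Email:      [                                                 ]
> Phone:      [Carol                                            ]
  Admin:      [x]                                                
  Name:       [                                                 ]
  Company:    [                                                 ]
                                                                 
                                                                 
                                                                 
                                                                 
                                                                 
                                                                 
                                                                 
                                                                 
                                                                 
                                                                 
                                                                 
                                                                 


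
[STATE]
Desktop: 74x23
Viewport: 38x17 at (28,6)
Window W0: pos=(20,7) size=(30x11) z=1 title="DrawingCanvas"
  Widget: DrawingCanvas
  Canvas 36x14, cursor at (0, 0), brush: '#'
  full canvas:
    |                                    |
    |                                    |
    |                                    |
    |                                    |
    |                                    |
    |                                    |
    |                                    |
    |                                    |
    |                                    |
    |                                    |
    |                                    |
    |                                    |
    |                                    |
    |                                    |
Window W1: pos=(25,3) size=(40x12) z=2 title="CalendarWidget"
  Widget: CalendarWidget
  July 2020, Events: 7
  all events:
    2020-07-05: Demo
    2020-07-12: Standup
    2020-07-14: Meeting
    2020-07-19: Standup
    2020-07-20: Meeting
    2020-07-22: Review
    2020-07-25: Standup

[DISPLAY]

            July 2020               ┃ 
 Tu We Th Fr Sa Su                  ┃ 
     1  2  3  4  5*                 ┃ 
  7  8  9 10 11 12*                 ┃ 
 14* 15 16 17 18 19*                ┃ 
* 21 22* 23 24 25* 26               ┃ 
 28 29 30 31                        ┃ 
                                    ┃ 
━━━━━━━━━━━━━━━━━━━━━━━━━━━━━━━━━━━━┛ 
                     ┃                
                     ┃                
━━━━━━━━━━━━━━━━━━━━━┛                
                                      
                                      
                                      
                                      
                                      


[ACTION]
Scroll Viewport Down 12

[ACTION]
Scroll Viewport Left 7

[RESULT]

    ┃              July 2020          
━━━━┃Mo Tu We Th Fr Sa Su             
 Dra┃       1  2  3  4  5*            
────┃ 6  7  8  9 10 11 12*            
+   ┃13 14* 15 16 17 18 19*           
    ┃20* 21 22* 23 24 25* 26          
    ┃27 28 29 30 31                   
    ┃                                 
    ┗━━━━━━━━━━━━━━━━━━━━━━━━━━━━━━━━━
                            ┃         
                            ┃         
━━━━━━━━━━━━━━━━━━━━━━━━━━━━┛         
                                      
                                      
                                      
                                      
                                      


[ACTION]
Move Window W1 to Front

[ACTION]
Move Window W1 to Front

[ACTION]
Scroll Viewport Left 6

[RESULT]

          ┃              July 2020    
     ┏━━━━┃Mo Tu We Th Fr Sa Su       
     ┃ Dra┃       1  2  3  4  5*      
     ┠────┃ 6  7  8  9 10 11 12*      
     ┃+   ┃13 14* 15 16 17 18 19*     
     ┃    ┃20* 21 22* 23 24 25* 26    
     ┃    ┃27 28 29 30 31             
     ┃    ┃                           
     ┃    ┗━━━━━━━━━━━━━━━━━━━━━━━━━━━
     ┃                            ┃   
     ┃                            ┃   
     ┗━━━━━━━━━━━━━━━━━━━━━━━━━━━━┛   
                                      
                                      
                                      
                                      
                                      


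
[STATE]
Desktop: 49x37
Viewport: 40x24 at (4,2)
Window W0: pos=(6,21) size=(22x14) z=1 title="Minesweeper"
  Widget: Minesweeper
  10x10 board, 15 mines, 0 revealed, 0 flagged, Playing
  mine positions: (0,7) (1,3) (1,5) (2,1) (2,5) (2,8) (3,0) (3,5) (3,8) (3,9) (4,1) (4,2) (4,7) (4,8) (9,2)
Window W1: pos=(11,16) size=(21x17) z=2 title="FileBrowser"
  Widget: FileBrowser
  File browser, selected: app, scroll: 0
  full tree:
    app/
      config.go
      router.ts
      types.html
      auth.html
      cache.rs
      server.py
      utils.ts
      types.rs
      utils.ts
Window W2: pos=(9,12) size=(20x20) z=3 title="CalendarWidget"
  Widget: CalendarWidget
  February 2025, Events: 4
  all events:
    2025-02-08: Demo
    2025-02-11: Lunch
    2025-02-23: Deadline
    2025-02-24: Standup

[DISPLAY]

                                        
                                        
                                        
                                        
                                        
                                        
                                        
                                        
                                        
                                        
     ┏━━━━━━━━━━━━━━━━━━┓               
     ┃ CalendarWidget   ┃               
     ┠──────────────────┨               
     ┃  February 2025   ┃               
     ┃Mo Tu We Th Fr Sa ┃━━┓            
     ┃                1 ┃  ┃            
     ┃ 3  4  5  6  7  8*┃──┨            
     ┃10 11* 12 13 14 15┃  ┃            
     ┃17 18 19 20 21 22 ┃  ┃            
  ┏━━┃24* 25 26 27 28   ┃  ┃            
  ┃ M┃                  ┃  ┃            
  ┠──┃                  ┃  ┃            
  ┃■■┃                  ┃  ┃            
  ┃■■┃                  ┃  ┃            


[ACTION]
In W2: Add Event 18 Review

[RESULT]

                                        
                                        
                                        
                                        
                                        
                                        
                                        
                                        
                                        
                                        
     ┏━━━━━━━━━━━━━━━━━━┓               
     ┃ CalendarWidget   ┃               
     ┠──────────────────┨               
     ┃  February 2025   ┃               
     ┃Mo Tu We Th Fr Sa ┃━━┓            
     ┃                1 ┃  ┃            
     ┃ 3  4  5  6  7  8*┃──┨            
     ┃10 11* 12 13 14 15┃  ┃            
     ┃17 18* 19 20 21 22┃  ┃            
  ┏━━┃24* 25 26 27 28   ┃  ┃            
  ┃ M┃                  ┃  ┃            
  ┠──┃                  ┃  ┃            
  ┃■■┃                  ┃  ┃            
  ┃■■┃                  ┃  ┃            


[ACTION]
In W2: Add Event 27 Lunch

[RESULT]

                                        
                                        
                                        
                                        
                                        
                                        
                                        
                                        
                                        
                                        
     ┏━━━━━━━━━━━━━━━━━━┓               
     ┃ CalendarWidget   ┃               
     ┠──────────────────┨               
     ┃  February 2025   ┃               
     ┃Mo Tu We Th Fr Sa ┃━━┓            
     ┃                1 ┃  ┃            
     ┃ 3  4  5  6  7  8*┃──┨            
     ┃10 11* 12 13 14 15┃  ┃            
     ┃17 18* 19 20 21 22┃  ┃            
  ┏━━┃24* 25 26 27* 28  ┃  ┃            
  ┃ M┃                  ┃  ┃            
  ┠──┃                  ┃  ┃            
  ┃■■┃                  ┃  ┃            
  ┃■■┃                  ┃  ┃            


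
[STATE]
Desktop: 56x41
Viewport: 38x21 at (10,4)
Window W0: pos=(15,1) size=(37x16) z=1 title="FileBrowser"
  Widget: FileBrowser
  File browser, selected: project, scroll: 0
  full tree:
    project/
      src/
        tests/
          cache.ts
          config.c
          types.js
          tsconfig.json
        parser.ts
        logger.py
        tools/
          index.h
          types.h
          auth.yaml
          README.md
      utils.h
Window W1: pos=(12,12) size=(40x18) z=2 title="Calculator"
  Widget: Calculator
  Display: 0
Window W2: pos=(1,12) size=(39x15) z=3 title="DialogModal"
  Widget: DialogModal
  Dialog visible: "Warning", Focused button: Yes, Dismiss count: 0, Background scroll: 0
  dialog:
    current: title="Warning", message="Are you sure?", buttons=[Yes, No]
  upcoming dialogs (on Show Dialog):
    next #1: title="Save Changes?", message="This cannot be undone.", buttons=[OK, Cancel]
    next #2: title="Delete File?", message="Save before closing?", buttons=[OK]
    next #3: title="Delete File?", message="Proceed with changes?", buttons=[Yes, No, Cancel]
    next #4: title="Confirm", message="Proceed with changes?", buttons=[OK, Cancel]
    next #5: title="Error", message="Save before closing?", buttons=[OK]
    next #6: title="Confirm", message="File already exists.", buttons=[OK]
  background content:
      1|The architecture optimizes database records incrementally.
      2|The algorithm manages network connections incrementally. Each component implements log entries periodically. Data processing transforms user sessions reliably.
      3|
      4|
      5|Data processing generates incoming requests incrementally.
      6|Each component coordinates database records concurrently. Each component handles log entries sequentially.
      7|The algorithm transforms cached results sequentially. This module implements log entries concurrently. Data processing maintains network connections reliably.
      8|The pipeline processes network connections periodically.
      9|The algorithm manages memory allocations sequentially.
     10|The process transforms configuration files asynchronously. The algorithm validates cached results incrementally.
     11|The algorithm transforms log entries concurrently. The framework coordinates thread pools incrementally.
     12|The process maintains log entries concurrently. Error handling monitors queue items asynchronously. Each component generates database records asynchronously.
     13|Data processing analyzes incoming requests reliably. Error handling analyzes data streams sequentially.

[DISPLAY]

     ┃> [-] project/                  
     ┃    [+] src/                    
     ┃    utils.h                     
     ┃                                
     ┃                                
     ┃                                
     ┃                                
     ┃                                
━━━━━━━━━━━━━━━━━━━━━━━━━━━━━┓━━━━━━━━
odal                         ┃        
─────────────────────────────┨────────
itecture optimizes database r┃        
rithm manages network connect┃        
                             ┃        
  ┌───────────────┐          ┃        
ce│    Warning    │ncoming re┃        
po│ Are you sure? │database r┃        
ri│   [Yes]  No   │ched resul┃        
li└───────────────┘ork connec┃        
rithm manages memory allocati┃        
ess transforms configuration ┃        


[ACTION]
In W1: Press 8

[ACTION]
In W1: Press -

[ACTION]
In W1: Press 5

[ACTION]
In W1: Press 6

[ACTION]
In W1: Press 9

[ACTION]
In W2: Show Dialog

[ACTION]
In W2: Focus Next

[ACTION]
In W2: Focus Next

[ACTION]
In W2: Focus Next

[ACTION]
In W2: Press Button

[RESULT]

     ┃> [-] project/                  
     ┃    [+] src/                    
     ┃    utils.h                     
     ┃                                
     ┃                                
     ┃                                
     ┃                                
     ┃                                
━━━━━━━━━━━━━━━━━━━━━━━━━━━━━┓━━━━━━━━
odal                         ┃        
─────────────────────────────┨────────
itecture optimizes database r┃        
rithm manages network connect┃        
                             ┃        
                             ┃        
cessing generates incoming re┃        
ponent coordinates database r┃        
rithm transforms cached resul┃        
line processes network connec┃        
rithm manages memory allocati┃        
ess transforms configuration ┃        


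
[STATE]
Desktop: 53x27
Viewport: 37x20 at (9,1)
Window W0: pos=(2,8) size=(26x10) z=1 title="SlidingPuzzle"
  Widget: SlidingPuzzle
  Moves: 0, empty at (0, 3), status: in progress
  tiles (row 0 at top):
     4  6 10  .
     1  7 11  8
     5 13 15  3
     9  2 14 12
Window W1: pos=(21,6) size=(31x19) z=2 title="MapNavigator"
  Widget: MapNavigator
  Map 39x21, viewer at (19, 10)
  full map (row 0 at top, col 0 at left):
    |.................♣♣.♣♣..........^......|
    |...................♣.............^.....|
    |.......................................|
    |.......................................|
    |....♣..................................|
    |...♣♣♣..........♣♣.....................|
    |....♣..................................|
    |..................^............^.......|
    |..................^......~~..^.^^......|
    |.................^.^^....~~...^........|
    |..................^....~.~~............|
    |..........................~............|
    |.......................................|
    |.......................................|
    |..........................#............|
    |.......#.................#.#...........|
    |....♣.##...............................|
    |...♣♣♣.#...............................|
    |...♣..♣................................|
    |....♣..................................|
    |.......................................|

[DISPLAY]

                                     
                                     
                                     
                                     
                                     
            ┏━━━━━━━━━━━━━━━━━━━━━━━━
            ┃ MapNavigator           
━━━━━━━━━━━━┠────────────────────────
ngPuzzle    ┃........................
────────────┃........................
────┬────┬──┃♣..........♣♣...........
  6 │ 10 │  ┃........................
────┼────┼──┃.............^..........
  7 │ 11 │  ┃.............^......~~..
────┼────┼──┃............^.^^....~~..
 13 │ 15 │  ┃.............^@...~.~~..
━━━━━━━━━━━━┃.....................~..
            ┃........................
            ┃........................
            ┃.....................#..


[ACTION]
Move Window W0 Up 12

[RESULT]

ngPuzzle          ┃                  
──────────────────┨                  
────┬────┬────┐   ┃                  
  6 │ 10 │    │   ┃                  
────┼────┼────┤   ┃                  
  7 │ 11 │  ┏━━━━━━━━━━━━━━━━━━━━━━━━
────┼────┼──┃ MapNavigator           
 13 │ 15 │  ┠────────────────────────
━━━━━━━━━━━━┃........................
            ┃........................
            ┃♣..........♣♣...........
            ┃........................
            ┃.............^..........
            ┃.............^......~~..
            ┃............^.^^....~~..
            ┃.............^@...~.~~..
            ┃.....................~..
            ┃........................
            ┃........................
            ┃.....................#..


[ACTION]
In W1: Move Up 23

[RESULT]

ngPuzzle          ┃                  
──────────────────┨                  
────┬────┬────┐   ┃                  
  6 │ 10 │    │   ┃                  
────┼────┼────┤   ┃                  
  7 │ 11 │  ┏━━━━━━━━━━━━━━━━━━━━━━━━
────┼────┼──┃ MapNavigator           
 13 │ 15 │  ┠────────────────────────
━━━━━━━━━━━━┃                        
            ┃                        
            ┃                        
            ┃                        
            ┃                        
            ┃                        
            ┃                        
            ┃............♣♣@♣♣.......
            ┃..............♣.........
            ┃........................
            ┃........................
            ┃........................


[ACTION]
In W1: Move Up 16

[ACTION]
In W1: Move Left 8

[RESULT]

ngPuzzle          ┃                  
──────────────────┨                  
────┬────┬────┐   ┃                  
  6 │ 10 │    │   ┃                  
────┼────┼────┤   ┃                  
  7 │ 11 │  ┏━━━━━━━━━━━━━━━━━━━━━━━━
────┼────┼──┃ MapNavigator           
 13 │ 15 │  ┠────────────────────────
━━━━━━━━━━━━┃                        
            ┃                        
            ┃                        
            ┃                        
            ┃                        
            ┃                        
            ┃                        
            ┃   ...........@.....♣♣.♣
            ┃   ...................♣.
            ┃   .....................
            ┃   .....................
            ┃   ....♣................


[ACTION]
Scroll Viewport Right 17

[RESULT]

e          ┃                         
───────────┨                         
──┬────┐   ┃                         
0 │    │   ┃                         
──┼────┤   ┃                         
1 │  ┏━━━━━━━━━━━━━━━━━━━━━━━━━━━━━┓ 
──┼──┃ MapNavigator                ┃ 
5 │  ┠─────────────────────────────┨ 
━━━━━┃                             ┃ 
     ┃                             ┃ 
     ┃                             ┃ 
     ┃                             ┃ 
     ┃                             ┃ 
     ┃                             ┃ 
     ┃                             ┃ 
     ┃   ...........@.....♣♣.♣♣....┃ 
     ┃   ...................♣......┃ 
     ┃   ..........................┃ 
     ┃   ..........................┃ 
     ┃   ....♣.....................┃ 
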